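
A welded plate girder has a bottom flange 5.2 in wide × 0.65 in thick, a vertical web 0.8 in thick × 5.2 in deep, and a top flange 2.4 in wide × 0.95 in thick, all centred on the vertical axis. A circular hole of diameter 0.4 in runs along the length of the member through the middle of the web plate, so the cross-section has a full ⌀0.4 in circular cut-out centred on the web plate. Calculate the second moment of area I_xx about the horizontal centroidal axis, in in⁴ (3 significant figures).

I_xx ≈ 59.3 in⁴

Treat the section as a set of non-overlapping primitives; coordinates are from the bounding-box lower-left.
Bottom plate: 5.2 × 0.65, A = 3.38 in², y = 0.325 in, Ī = 0.119 in⁴.
Web plate: 0.8 × 5.2, A = 4.16 in², y = 3.25 in, Ī = 9.3739 in⁴.
Top plate: 2.4 × 0.95, A = 2.28 in², y = 6.325 in, Ī = 0.17148 in⁴.
Hole (subtracted): ⌀0.4, A = 0.12566 in², y = 3.25 in, Ī = 0.0012566 in⁴.
Centroid: ȳ = ΣA·y / ΣA = 2.9534 in.
Transfer each piece to the horizontal centroidal axis using Ī + A·d² with d = y − 2.9534:
  bottom plate: d = -2.6284 in → contributes +23.469 in⁴
  web plate: d = 0.29662 in → contributes +9.7399 in⁴
  top plate: d = 3.3716 in → contributes +26.09 in⁴
  hole: d = 0.29662 in → contributes −0.012313 in⁴
Total I = 59.287 in⁴.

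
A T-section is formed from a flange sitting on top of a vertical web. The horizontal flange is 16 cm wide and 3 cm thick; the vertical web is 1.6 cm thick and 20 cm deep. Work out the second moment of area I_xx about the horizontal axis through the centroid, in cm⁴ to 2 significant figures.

Decompose the section into non-overlapping parts with the origin at the bottom-left of its bounding rectangle.
Flange: 16 × 3, A = 48 cm², y = 21.5 cm, Ī = 36 cm⁴.
Web: 1.6 × 20, A = 32 cm², y = 10 cm, Ī = 1 067 cm⁴.
Centroid: ȳ = ΣA·y / ΣA = 16.9 cm.
Transfer each piece to the horizontal axis through the centroid using Ī + A·d² with d = y − 16.9:
  flange: d = 4.6 cm → contributes +1 052 cm⁴
  web: d = -6.9 cm → contributes +2 590 cm⁴
Total I = 3 642 cm⁴.

I_xx ≈ 3600 cm⁴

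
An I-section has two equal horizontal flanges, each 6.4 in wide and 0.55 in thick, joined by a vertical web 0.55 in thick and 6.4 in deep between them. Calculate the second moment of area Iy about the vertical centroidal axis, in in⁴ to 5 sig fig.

Split into non-overlapping primitives; take the origin at the lower-left of the bounding box.
Bottom flange: 6.4 × 0.55, A = 3.52 in², x = 3.2 in, Ī = 12.01493 in⁴.
Web: 0.55 × 6.4, A = 3.52 in², x = 3.2 in, Ī = 0.08873333 in⁴.
Top flange: 6.4 × 0.55, A = 3.52 in², x = 3.2 in, Ī = 12.01493 in⁴.
By symmetry the centroid is at mid-width, x̄ = 3.2 in.
All pieces are centred on the vertical centroidal axis, so I = ΣĪ = 24.1186 in⁴.

Iy ≈ 24.119 in⁴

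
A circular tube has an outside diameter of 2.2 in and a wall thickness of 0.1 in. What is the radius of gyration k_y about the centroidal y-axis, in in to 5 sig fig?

k_y ≈ 0.74330 in

Decompose the section into non-overlapping parts with the origin at the bottom-left of its bounding rectangle.
Outer circle: ⌀2.2, A = 3.801327 in², x = 1.1 in, Ī = 1.149901 in⁴.
Bore (subtracted): ⌀2, A = 3.141593 in², x = 1.1 in, Ī = 0.7853982 in⁴.
By symmetry the centroid is at mid-width, x̄ = 1.1 in.
All pieces are centred on the centroidal y-axis, so I = ΣĪ (holes subtracted) = 0.3645033 in⁴.
Radius of gyration: k = √(I/A) = √(0.3645033 / 0.6597345) = 0.7433034 in.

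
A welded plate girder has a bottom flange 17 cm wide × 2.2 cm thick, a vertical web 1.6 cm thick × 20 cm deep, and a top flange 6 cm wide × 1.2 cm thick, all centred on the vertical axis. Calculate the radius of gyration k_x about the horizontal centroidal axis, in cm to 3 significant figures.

Break the section into simple shapes (no overlaps), measuring from the bottom-left corner of the bounding box.
Bottom plate: 17 × 2.2, A = 37.4 cm², y = 1.1 cm, Ī = 15.085 cm⁴.
Web plate: 1.6 × 20, A = 32 cm², y = 12.2 cm, Ī = 1066.7 cm⁴.
Top plate: 6 × 1.2, A = 7.2 cm², y = 22.8 cm, Ī = 0.864 cm⁴.
Centroid: ȳ = ΣA·y / ΣA = 7.7768 cm.
Transfer each piece to the horizontal centroidal axis using Ī + A·d² with d = y − 7.7768:
  bottom plate: d = -6.6768 cm → contributes +1682.3 cm⁴
  web plate: d = 4.4232 cm → contributes +1692.7 cm⁴
  top plate: d = 15.023 cm → contributes +1625.9 cm⁴
Total I = 5 001 cm⁴.
Radius of gyration: k = √(I/A) = √(5 001 / 76.6) = 8.08 cm.

k_x ≈ 8.08 cm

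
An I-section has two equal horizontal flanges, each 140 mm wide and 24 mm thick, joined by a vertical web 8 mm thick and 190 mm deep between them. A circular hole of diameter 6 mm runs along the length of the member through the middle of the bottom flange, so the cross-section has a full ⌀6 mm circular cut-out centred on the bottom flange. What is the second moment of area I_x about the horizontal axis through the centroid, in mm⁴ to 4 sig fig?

I_x ≈ 8.151 × 10⁷ mm⁴

Treat the section as a set of non-overlapping primitives; coordinates are from the bounding-box lower-left.
Bottom flange: 140 × 24, A = 3 360 mm², y = 12 mm, Ī = 161 280 mm⁴.
Web: 8 × 190, A = 1 520 mm², y = 119 mm, Ī = 4 572 667 mm⁴.
Top flange: 140 × 24, A = 3 360 mm², y = 226 mm, Ī = 161 280 mm⁴.
Hole (subtracted): ⌀6, A = 28.2743 mm², y = 12 mm, Ī = 63.6173 mm⁴.
Centroid: ȳ = ΣA·y / ΣA = 119.368 mm.
Transfer each piece to the horizontal axis through the centroid using Ī + A·d² with d = y − 119.368:
  bottom flange: d = -107.368 mm → contributes +38 895 284 mm⁴
  web: d = -0.368419 mm → contributes +4 572 873 mm⁴
  top flange: d = 106.632 mm → contributes +38 365 468 mm⁴
  hole: d = -107.368 mm → contributes −326 009 mm⁴
Total I = 81 507 616 mm⁴.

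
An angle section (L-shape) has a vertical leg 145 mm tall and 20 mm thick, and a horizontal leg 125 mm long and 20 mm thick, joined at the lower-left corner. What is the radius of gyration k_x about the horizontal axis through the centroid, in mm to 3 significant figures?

Split into non-overlapping primitives; take the origin at the lower-left of the bounding box.
Vertical leg: 20 × 145, A = 2 900 mm², y = 72.5 mm, Ī = 5 081 042 mm⁴.
Horizontal leg (remainder): 105 × 20, A = 2 100 mm², y = 10 mm, Ī = 70 000 mm⁴.
Centroid: ȳ = ΣA·y / ΣA = 46.25 mm.
Transfer each piece to the horizontal axis through the centroid using Ī + A·d² with d = y − 46.25:
  vertical leg: d = 26.25 mm → contributes +7 079 323 mm⁴
  horizontal leg (remainder): d = -36.25 mm → contributes +2 829 531 mm⁴
Total I = 9 908 854 mm⁴.
Radius of gyration: k = √(I/A) = √(9 908 854 / 5 000) = 44.517 mm.

k_x ≈ 44.5 mm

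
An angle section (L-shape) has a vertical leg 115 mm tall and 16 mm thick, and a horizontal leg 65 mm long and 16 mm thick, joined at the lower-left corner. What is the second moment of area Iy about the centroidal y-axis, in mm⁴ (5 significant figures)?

Iy ≈ 7.7680 × 10⁵ mm⁴

Break the section into simple shapes (no overlaps), measuring from the bottom-left corner of the bounding box.
Vertical leg: 16 × 115, A = 1 840 mm², x = 8 mm, Ī = 39253.33 mm⁴.
Horizontal leg (remainder): 49 × 16, A = 784 mm², x = 40.5 mm, Ī = 156865.3 mm⁴.
Centroid: x̄ = ΣA·x / ΣA = 17.71037 mm.
Transfer each piece to the centroidal y-axis using Ī + A·d² with d = x − 17.71037:
  vertical leg: d = -9.710366 mm → contributes +212749.2 mm⁴
  horizontal leg (remainder): d = 22.78963 mm → contributes +564049.4 mm⁴
Total I = 776798.5 mm⁴.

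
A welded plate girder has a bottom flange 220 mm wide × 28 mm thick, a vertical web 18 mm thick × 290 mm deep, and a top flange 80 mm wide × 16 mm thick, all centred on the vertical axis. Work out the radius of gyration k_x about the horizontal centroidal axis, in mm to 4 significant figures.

k_x ≈ 117.3 mm

Decompose the section into non-overlapping parts with the origin at the bottom-left of its bounding rectangle.
Bottom plate: 220 × 28, A = 6 160 mm², y = 14 mm, Ī = 402 453 mm⁴.
Web plate: 18 × 290, A = 5 220 mm², y = 173 mm, Ī = 36 583 500 mm⁴.
Top plate: 80 × 16, A = 1 280 mm², y = 326 mm, Ī = 27306.7 mm⁴.
Centroid: ȳ = ΣA·y / ΣA = 111.104 mm.
Transfer each piece to the horizontal centroidal axis using Ī + A·d² with d = y − 111.104:
  bottom plate: d = -97.1043 mm → contributes +58 486 562 mm⁴
  web plate: d = 61.8957 mm → contributes +56 581 748 mm⁴
  top plate: d = 214.896 mm → contributes +59 137 933 mm⁴
Total I = 174 206 242 mm⁴.
Radius of gyration: k = √(I/A) = √(174 206 242 / 12 660) = 117.305 mm.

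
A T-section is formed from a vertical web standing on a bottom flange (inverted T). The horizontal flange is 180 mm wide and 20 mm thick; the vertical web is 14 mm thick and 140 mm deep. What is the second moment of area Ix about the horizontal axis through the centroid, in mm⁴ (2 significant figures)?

Ix ≈ 1.1 × 10⁷ mm⁴

Break the section into simple shapes (no overlaps), measuring from the bottom-left corner of the bounding box.
Flange: 180 × 20, A = 3 600 mm², y = 10 mm, Ī = 120 000 mm⁴.
Web: 14 × 140, A = 1 960 mm², y = 90 mm, Ī = 3 201 333 mm⁴.
Centroid: ȳ = ΣA·y / ΣA = 38.2 mm.
Transfer each piece to the horizontal axis through the centroid using Ī + A·d² with d = y − 38.2:
  flange: d = -28.2 mm → contributes +2 983 156 mm⁴
  web: d = 51.8 mm → contributes +8 460 192 mm⁴
Total I = 11 443 348 mm⁴.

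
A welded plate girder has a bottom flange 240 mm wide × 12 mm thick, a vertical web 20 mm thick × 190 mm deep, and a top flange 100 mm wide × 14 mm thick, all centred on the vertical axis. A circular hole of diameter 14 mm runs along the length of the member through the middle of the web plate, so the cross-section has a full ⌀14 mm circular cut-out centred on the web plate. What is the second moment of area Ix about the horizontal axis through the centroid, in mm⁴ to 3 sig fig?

Decompose the section into non-overlapping parts with the origin at the bottom-left of its bounding rectangle.
Bottom plate: 240 × 12, A = 2 880 mm², y = 6 mm, Ī = 34 560 mm⁴.
Web plate: 20 × 190, A = 3 800 mm², y = 107 mm, Ī = 11 431 667 mm⁴.
Top plate: 100 × 14, A = 1 400 mm², y = 209 mm, Ī = 22 867 mm⁴.
Hole (subtracted): ⌀14, A = 153.94 mm², y = 107 mm, Ī = 1885.7 mm⁴.
Centroid: ȳ = ΣA·y / ΣA = 88.317 mm.
Transfer each piece to the horizontal axis through the centroid using Ī + A·d² with d = y − 88.317:
  bottom plate: d = -82.317 mm → contributes +19 549 851 mm⁴
  web plate: d = 18.683 mm → contributes +12 758 027 mm⁴
  top plate: d = 120.68 mm → contributes +20 412 896 mm⁴
  hole: d = 18.683 mm → contributes −55 617 mm⁴
Total I = 52 665 158 mm⁴.

Ix ≈ 5.27 × 10⁷ mm⁴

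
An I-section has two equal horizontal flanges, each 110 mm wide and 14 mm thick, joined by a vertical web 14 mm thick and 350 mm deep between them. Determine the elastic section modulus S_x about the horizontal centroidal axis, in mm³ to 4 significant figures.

S_x ≈ 8.047 × 10⁵ mm³

Break the section into simple shapes (no overlaps), measuring from the bottom-left corner of the bounding box.
Bottom flange: 110 × 14, A = 1 540 mm², y = 7 mm, Ī = 25153.3 mm⁴.
Web: 14 × 350, A = 4 900 mm², y = 189 mm, Ī = 50 020 833 mm⁴.
Top flange: 110 × 14, A = 1 540 mm², y = 371 mm, Ī = 25153.3 mm⁴.
By symmetry the centroid is at mid-height, ȳ = 189 mm.
Transfer each piece to the horizontal centroidal axis using Ī + A·d² with d = y − 189:
  bottom flange: d = -182 mm → contributes +51 036 113 mm⁴
  web: d = 0 mm → contributes +50 020 833 mm⁴
  top flange: d = 182 mm → contributes +51 036 113 mm⁴
Total I = 152 093 060 mm⁴.
Extreme fibre distance c = 189 mm; S = I/c = 804 725 mm³.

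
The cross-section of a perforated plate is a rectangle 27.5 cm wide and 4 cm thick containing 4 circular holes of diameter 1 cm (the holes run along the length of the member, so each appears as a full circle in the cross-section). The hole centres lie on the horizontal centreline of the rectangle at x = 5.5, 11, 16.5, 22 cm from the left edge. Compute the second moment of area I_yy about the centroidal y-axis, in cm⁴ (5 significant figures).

I_yy ≈ 6813.3 cm⁴

Break the section into simple shapes (no overlaps), measuring from the bottom-left corner of the bounding box.
Plate: 27.5 × 4, A = 110 cm², x = 13.75 cm, Ī = 6932.292 cm⁴.
Hole 1 (subtracted): ⌀1, A = 0.7853982 cm², x = 5.5 cm, Ī = 0.04908739 cm⁴.
Hole 2 (subtracted): ⌀1, A = 0.7853982 cm², x = 11 cm, Ī = 0.04908739 cm⁴.
Hole 3 (subtracted): ⌀1, A = 0.7853982 cm², x = 16.5 cm, Ī = 0.04908739 cm⁴.
Hole 4 (subtracted): ⌀1, A = 0.7853982 cm², x = 22 cm, Ī = 0.04908739 cm⁴.
By symmetry the centroid is at mid-width, x̄ = 13.75 cm.
Transfer each piece to the centroidal y-axis using Ī + A·d² with d = x − 13.75:
  plate: d = 0 cm → contributes +6932.292 cm⁴
  hole 1: d = -8.25 cm → contributes −53.50525 cm⁴
  hole 2: d = -2.75 cm → contributes −5.988661 cm⁴
  hole 3: d = 2.75 cm → contributes −5.988661 cm⁴
  hole 4: d = 8.25 cm → contributes −53.50525 cm⁴
Total I = 6813.304 cm⁴.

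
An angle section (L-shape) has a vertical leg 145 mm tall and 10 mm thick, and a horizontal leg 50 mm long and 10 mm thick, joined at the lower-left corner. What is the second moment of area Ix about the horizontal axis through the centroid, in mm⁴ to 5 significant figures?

Break the section into simple shapes (no overlaps), measuring from the bottom-left corner of the bounding box.
Vertical leg: 10 × 145, A = 1 450 mm², y = 72.5 mm, Ī = 2 540 521 mm⁴.
Horizontal leg (remainder): 40 × 10, A = 400 mm², y = 5 mm, Ī = 3333.333 mm⁴.
Centroid: ȳ = ΣA·y / ΣA = 57.90541 mm.
Transfer each piece to the horizontal axis through the centroid using Ī + A·d² with d = y − 57.90541:
  vertical leg: d = 14.59459 mm → contributes +2 849 374 mm⁴
  horizontal leg (remainder): d = -52.90541 mm → contributes +1 122 926 mm⁴
Total I = 3 972 300 mm⁴.

Ix ≈ 3.9723 × 10⁶ mm⁴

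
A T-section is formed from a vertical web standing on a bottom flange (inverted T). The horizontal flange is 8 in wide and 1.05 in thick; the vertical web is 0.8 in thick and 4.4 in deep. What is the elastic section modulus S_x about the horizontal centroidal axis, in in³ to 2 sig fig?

Split into non-overlapping primitives; take the origin at the lower-left of the bounding box.
Flange: 8 × 1.05, A = 8.4 in², y = 0.525 in, Ī = 0.7718 in⁴.
Web: 0.8 × 4.4, A = 3.52 in², y = 3.25 in, Ī = 5.679 in⁴.
Centroid: ȳ = ΣA·y / ΣA = 1.33 in.
Transfer each piece to the horizontal centroidal axis using Ī + A·d² with d = y − 1.33:
  flange: d = -0.8047 in → contributes +6.211 in⁴
  web: d = 1.92 in → contributes +18.66 in⁴
Total I = 24.87 in⁴.
Extreme fibre distance c = 4.12 in; S = I/c = 6.036 in³.

S_x ≈ 6.0 in³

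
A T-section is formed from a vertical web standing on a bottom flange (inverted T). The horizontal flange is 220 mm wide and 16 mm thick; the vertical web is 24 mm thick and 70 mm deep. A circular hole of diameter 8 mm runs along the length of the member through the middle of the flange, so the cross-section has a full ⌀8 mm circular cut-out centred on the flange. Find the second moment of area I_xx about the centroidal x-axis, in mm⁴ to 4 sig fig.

I_xx ≈ 2.854 × 10⁶ mm⁴

Break the section into simple shapes (no overlaps), measuring from the bottom-left corner of the bounding box.
Flange: 220 × 16, A = 3 520 mm², y = 8 mm, Ī = 75093.3 mm⁴.
Web: 24 × 70, A = 1 680 mm², y = 51 mm, Ī = 686 000 mm⁴.
Hole (subtracted): ⌀8, A = 50.2655 mm², y = 8 mm, Ī = 201.062 mm⁴.
Centroid: ȳ = ΣA·y / ΣA = 22.0279 mm.
Transfer each piece to the centroidal x-axis using Ī + A·d² with d = y − 22.0279:
  flange: d = -14.0279 mm → contributes +767 767 mm⁴
  web: d = 28.9721 mm → contributes +2 096 162 mm⁴
  hole: d = -14.0279 mm → contributes −10092.4 mm⁴
Total I = 2 853 836 mm⁴.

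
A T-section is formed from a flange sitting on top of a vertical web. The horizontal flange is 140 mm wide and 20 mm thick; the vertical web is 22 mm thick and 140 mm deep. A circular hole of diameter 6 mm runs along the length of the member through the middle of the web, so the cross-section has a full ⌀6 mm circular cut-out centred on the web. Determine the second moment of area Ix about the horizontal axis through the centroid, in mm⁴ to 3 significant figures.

Ix ≈ 1.45 × 10⁷ mm⁴

Break the section into simple shapes (no overlaps), measuring from the bottom-left corner of the bounding box.
Flange: 140 × 20, A = 2 800 mm², y = 150 mm, Ī = 93 333 mm⁴.
Web: 22 × 140, A = 3 080 mm², y = 70 mm, Ī = 5 030 667 mm⁴.
Hole (subtracted): ⌀6, A = 28.274 mm², y = 70 mm, Ī = 63.617 mm⁴.
Centroid: ȳ = ΣA·y / ΣA = 108.28 mm.
Transfer each piece to the horizontal axis through the centroid using Ī + A·d² with d = y − 108.28:
  flange: d = 41.721 mm → contributes +4 967 059 mm⁴
  web: d = -38.279 mm → contributes +9 543 807 mm⁴
  hole: d = -38.279 mm → contributes −41 494 mm⁴
Total I = 14 469 372 mm⁴.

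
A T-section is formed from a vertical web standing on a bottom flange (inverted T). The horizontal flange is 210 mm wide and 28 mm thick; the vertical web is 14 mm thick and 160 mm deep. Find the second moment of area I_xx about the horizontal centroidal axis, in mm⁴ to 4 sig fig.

Split into non-overlapping primitives; take the origin at the lower-left of the bounding box.
Flange: 210 × 28, A = 5 880 mm², y = 14 mm, Ī = 384 160 mm⁴.
Web: 14 × 160, A = 2 240 mm², y = 108 mm, Ī = 4 778 667 mm⁴.
Centroid: ȳ = ΣA·y / ΣA = 39.931 mm.
Transfer each piece to the horizontal centroidal axis using Ī + A·d² with d = y − 39.931:
  flange: d = -25.931 mm → contributes +4 337 981 mm⁴
  web: d = 68.069 mm → contributes +15 157 447 mm⁴
Total I = 19 495 428 mm⁴.

I_xx ≈ 1.950 × 10⁷ mm⁴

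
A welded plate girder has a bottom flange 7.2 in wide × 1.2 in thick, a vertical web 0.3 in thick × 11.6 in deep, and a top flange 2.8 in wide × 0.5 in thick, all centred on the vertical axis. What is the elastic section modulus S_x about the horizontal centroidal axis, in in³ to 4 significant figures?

Break the section into simple shapes (no overlaps), measuring from the bottom-left corner of the bounding box.
Bottom plate: 7.2 × 1.2, A = 8.64 in², y = 0.6 in, Ī = 1.0368 in⁴.
Web plate: 0.3 × 11.6, A = 3.48 in², y = 7 in, Ī = 39.0224 in⁴.
Top plate: 2.8 × 0.5, A = 1.4 in², y = 13.05 in, Ī = 0.0291667 in⁴.
Centroid: ȳ = ΣA·y / ΣA = 3.53654 in.
Transfer each piece to the horizontal centroidal axis using Ī + A·d² with d = y − 3.53654:
  bottom plate: d = -2.93654 in → contributes +75.5418 in⁴
  web plate: d = 3.46346 in → contributes +80.767 in⁴
  top plate: d = 9.51346 in → contributes +126.737 in⁴
Total I = 283.046 in⁴.
Extreme fibre distance c = 9.76346 in; S = I/c = 28.9904 in³.

S_x ≈ 28.99 in³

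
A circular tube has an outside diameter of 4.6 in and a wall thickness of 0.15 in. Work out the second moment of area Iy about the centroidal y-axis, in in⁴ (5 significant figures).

Break the section into simple shapes (no overlaps), measuring from the bottom-left corner of the bounding box.
Outer circle: ⌀4.6, A = 16.61903 in², x = 2.3 in, Ī = 21.97866 in⁴.
Bore (subtracted): ⌀4.3, A = 14.52201 in², x = 2.3 in, Ī = 16.782 in⁴.
By symmetry the centroid is at mid-width, x̄ = 2.3 in.
All pieces are centred on the centroidal y-axis, so I = ΣĪ (holes subtracted) = 5.196661 in⁴.

Iy ≈ 5.1967 in⁴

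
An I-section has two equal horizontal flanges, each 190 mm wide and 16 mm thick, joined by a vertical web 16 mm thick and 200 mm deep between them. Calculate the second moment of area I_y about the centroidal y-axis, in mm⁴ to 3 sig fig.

Decompose the section into non-overlapping parts with the origin at the bottom-left of its bounding rectangle.
Bottom flange: 190 × 16, A = 3 040 mm², x = 95 mm, Ī = 9 145 333 mm⁴.
Web: 16 × 200, A = 3 200 mm², x = 95 mm, Ī = 68 267 mm⁴.
Top flange: 190 × 16, A = 3 040 mm², x = 95 mm, Ī = 9 145 333 mm⁴.
By symmetry the centroid is at mid-width, x̄ = 95 mm.
All pieces are centred on the centroidal y-axis, so I = ΣĪ = 18 358 933 mm⁴.

I_y ≈ 1.84 × 10⁷ mm⁴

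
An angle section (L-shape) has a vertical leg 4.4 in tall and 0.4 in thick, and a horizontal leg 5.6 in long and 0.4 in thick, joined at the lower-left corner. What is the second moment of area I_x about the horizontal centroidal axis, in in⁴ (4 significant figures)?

Decompose the section into non-overlapping parts with the origin at the bottom-left of its bounding rectangle.
Vertical leg: 0.4 × 4.4, A = 1.76 in², y = 2.2 in, Ī = 2.83947 in⁴.
Horizontal leg (remainder): 5.2 × 0.4, A = 2.08 in², y = 0.2 in, Ī = 0.0277333 in⁴.
Centroid: ȳ = ΣA·y / ΣA = 1.11667 in.
Transfer each piece to the horizontal centroidal axis using Ī + A·d² with d = y − 1.11667:
  vertical leg: d = 1.08333 in → contributes +4.90502 in⁴
  horizontal leg (remainder): d = -0.916667 in → contributes +1.77551 in⁴
Total I = 6.68053 in⁴.

I_x ≈ 6.681 in⁴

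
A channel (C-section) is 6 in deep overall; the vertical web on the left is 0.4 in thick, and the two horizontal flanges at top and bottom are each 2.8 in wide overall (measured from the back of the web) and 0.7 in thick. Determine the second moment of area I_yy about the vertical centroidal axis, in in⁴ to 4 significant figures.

Treat the section as a set of non-overlapping primitives; coordinates are from the bounding-box lower-left.
Web: 0.4 × 6, A = 2.4 in², x = 0.2 in, Ī = 0.032 in⁴.
Top flange (beyond web): 2.4 × 0.7, A = 1.68 in², x = 1.6 in, Ī = 0.8064 in⁴.
Bottom flange (beyond web): 2.4 × 0.7, A = 1.68 in², x = 1.6 in, Ī = 0.8064 in⁴.
Centroid: x̄ = ΣA·x / ΣA = 1.01667 in.
Transfer each piece to the vertical centroidal axis using Ī + A·d² with d = x − 1.01667:
  web: d = -0.816667 in → contributes +1.63267 in⁴
  top flange (beyond web): d = 0.583333 in → contributes +1.37807 in⁴
  bottom flange (beyond web): d = 0.583333 in → contributes +1.37807 in⁴
Total I = 4.3888 in⁴.

I_yy ≈ 4.389 in⁴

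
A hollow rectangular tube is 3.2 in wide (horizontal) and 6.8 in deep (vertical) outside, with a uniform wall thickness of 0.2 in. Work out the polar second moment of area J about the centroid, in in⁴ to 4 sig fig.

J ≈ 29.54 in⁴

Decompose the section into non-overlapping parts with the origin at the bottom-left of its bounding rectangle.
Outer rectangle: 3.2 × 6.8, A = 21.76 in², y = 3.4 in, Ī = 83.8485 in⁴.
Inner void (subtracted): 2.8 × 6.4, A = 17.92 in², y = 3.4 in, Ī = 61.1669 in⁴.
By symmetry the centroid is at mid-height, ȳ = 3.4 in.
All pieces are centred on the centroidal x-axis, so I = ΣĪ (holes subtracted) = 22.6816 in⁴.
Repeating about the centroidal y-axis gives I_y = 6.8608 in⁴.
Polar second moment: J = I_x + I_y = 29.5424 in⁴.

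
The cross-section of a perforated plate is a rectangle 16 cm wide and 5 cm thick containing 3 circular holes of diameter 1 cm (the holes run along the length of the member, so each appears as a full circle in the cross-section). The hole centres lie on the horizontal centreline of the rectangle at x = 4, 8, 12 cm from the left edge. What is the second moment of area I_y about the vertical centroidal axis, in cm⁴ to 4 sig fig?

Treat the section as a set of non-overlapping primitives; coordinates are from the bounding-box lower-left.
Plate: 16 × 5, A = 80 cm², x = 8 cm, Ī = 1706.67 cm⁴.
Hole 1 (subtracted): ⌀1, A = 0.785398 cm², x = 4 cm, Ī = 0.0490874 cm⁴.
Hole 2 (subtracted): ⌀1, A = 0.785398 cm², x = 8 cm, Ī = 0.0490874 cm⁴.
Hole 3 (subtracted): ⌀1, A = 0.785398 cm², x = 12 cm, Ī = 0.0490874 cm⁴.
By symmetry the centroid is at mid-width, x̄ = 8 cm.
Transfer each piece to the vertical centroidal axis using Ī + A·d² with d = x − 8:
  plate: d = 0 cm → contributes +1706.67 cm⁴
  hole 1: d = -4 cm → contributes −12.6155 cm⁴
  hole 2: d = 0 cm → contributes −0.0490874 cm⁴
  hole 3: d = 4 cm → contributes −12.6155 cm⁴
Total I = 1681.39 cm⁴.

I_y ≈ 1681 cm⁴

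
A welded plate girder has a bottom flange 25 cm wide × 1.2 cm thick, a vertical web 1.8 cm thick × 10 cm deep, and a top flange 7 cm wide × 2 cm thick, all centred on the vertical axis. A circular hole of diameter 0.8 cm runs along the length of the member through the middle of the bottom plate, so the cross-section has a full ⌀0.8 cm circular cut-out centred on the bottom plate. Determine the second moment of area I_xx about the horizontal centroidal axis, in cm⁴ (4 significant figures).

I_xx ≈ 1480 cm⁴

Split into non-overlapping primitives; take the origin at the lower-left of the bounding box.
Bottom plate: 25 × 1.2, A = 30 cm², y = 0.6 cm, Ī = 3.6 cm⁴.
Web plate: 1.8 × 10, A = 18 cm², y = 6.2 cm, Ī = 150 cm⁴.
Top plate: 7 × 2, A = 14 cm², y = 12.2 cm, Ī = 4.66667 cm⁴.
Hole (subtracted): ⌀0.8, A = 0.502655 cm², y = 0.6 cm, Ī = 0.0201062 cm⁴.
Centroid: ȳ = ΣA·y / ΣA = 4.87986 cm.
Transfer each piece to the horizontal centroidal axis using Ī + A·d² with d = y − 4.87986:
  bottom plate: d = -4.27986 cm → contributes +553.116 cm⁴
  web plate: d = 1.32014 cm → contributes +181.37 cm⁴
  top plate: d = 7.32014 cm → contributes +754.849 cm⁴
  hole: d = -4.27986 cm → contributes −9.22733 cm⁴
Total I = 1480.11 cm⁴.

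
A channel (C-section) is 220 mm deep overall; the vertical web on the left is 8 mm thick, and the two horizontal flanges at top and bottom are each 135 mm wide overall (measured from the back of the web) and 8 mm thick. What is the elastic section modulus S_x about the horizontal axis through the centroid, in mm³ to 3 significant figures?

Split into non-overlapping primitives; take the origin at the lower-left of the bounding box.
Web: 8 × 220, A = 1 760 mm², y = 110 mm, Ī = 7 098 667 mm⁴.
Top flange (beyond web): 127 × 8, A = 1 016 mm², y = 216 mm, Ī = 5418.7 mm⁴.
Bottom flange (beyond web): 127 × 8, A = 1 016 mm², y = 4 mm, Ī = 5418.7 mm⁴.
By symmetry the centroid is at mid-height, ȳ = 110 mm.
Transfer each piece to the horizontal axis through the centroid using Ī + A·d² with d = y − 110:
  web: d = 0 mm → contributes +7 098 667 mm⁴
  top flange (beyond web): d = 106 mm → contributes +11 421 195 mm⁴
  bottom flange (beyond web): d = -106 mm → contributes +11 421 195 mm⁴
Total I = 29 941 056 mm⁴.
Extreme fibre distance c = 110 mm; S = I/c = 272 191 mm³.

S_x ≈ 2.72 × 10⁵ mm³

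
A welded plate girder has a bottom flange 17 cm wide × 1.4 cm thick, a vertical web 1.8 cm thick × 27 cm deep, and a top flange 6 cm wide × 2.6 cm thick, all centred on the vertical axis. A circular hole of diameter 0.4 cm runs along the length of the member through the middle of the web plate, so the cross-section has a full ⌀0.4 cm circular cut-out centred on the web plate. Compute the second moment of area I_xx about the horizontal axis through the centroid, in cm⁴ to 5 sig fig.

Treat the section as a set of non-overlapping primitives; coordinates are from the bounding-box lower-left.
Bottom plate: 17 × 1.4, A = 23.8 cm², y = 0.7 cm, Ī = 3.887333 cm⁴.
Web plate: 1.8 × 27, A = 48.6 cm², y = 14.9 cm, Ī = 2952.45 cm⁴.
Top plate: 6 × 2.6, A = 15.6 cm², y = 29.7 cm, Ī = 8.788 cm⁴.
Hole (subtracted): ⌀0.4, A = 0.1256637 cm², y = 14.9 cm, Ī = 0.001256637 cm⁴.
Centroid: ȳ = ΣA·y / ΣA = 13.68144 cm.
Transfer each piece to the horizontal axis through the centroid using Ī + A·d² with d = y − 13.68144:
  bottom plate: d = -12.98144 cm → contributes +4014.612 cm⁴
  web plate: d = 1.218558 cm → contributes +3024.615 cm⁴
  top plate: d = 16.01856 cm → contributes +4011.658 cm⁴
  hole: d = 1.218558 cm → contributes −0.1878527 cm⁴
Total I = 11050.7 cm⁴.

I_xx ≈ 1.1051 × 10⁴ cm⁴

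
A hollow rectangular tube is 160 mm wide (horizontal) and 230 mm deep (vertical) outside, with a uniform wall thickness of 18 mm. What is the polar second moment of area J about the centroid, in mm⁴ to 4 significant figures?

Decompose the section into non-overlapping parts with the origin at the bottom-left of its bounding rectangle.
Outer rectangle: 160 × 230, A = 36 800 mm², y = 115 mm, Ī = 162 226 667 mm⁴.
Inner void (subtracted): 124 × 194, A = 24 056 mm², y = 115 mm, Ī = 75 447 635 mm⁴.
By symmetry the centroid is at mid-height, ȳ = 115 mm.
All pieces are centred on the centroidal x-axis, so I = ΣĪ (holes subtracted) = 86 779 032 mm⁴.
Repeating about the centroidal y-axis gives I_y = 47 682 912 mm⁴.
Polar second moment: J = I_x + I_y = 134 461 944 mm⁴.

J ≈ 1.345 × 10⁸ mm⁴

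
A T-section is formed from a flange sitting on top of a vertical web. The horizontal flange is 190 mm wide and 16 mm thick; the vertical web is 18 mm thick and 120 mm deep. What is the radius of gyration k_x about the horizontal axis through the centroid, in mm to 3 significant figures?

k_x ≈ 40.4 mm

Split into non-overlapping primitives; take the origin at the lower-left of the bounding box.
Flange: 190 × 16, A = 3 040 mm², y = 128 mm, Ī = 64 853 mm⁴.
Web: 18 × 120, A = 2 160 mm², y = 60 mm, Ī = 2 592 000 mm⁴.
Centroid: ȳ = ΣA·y / ΣA = 99.754 mm.
Transfer each piece to the horizontal axis through the centroid using Ī + A·d² with d = y − 99.754:
  flange: d = 28.246 mm → contributes +2 490 303 mm⁴
  web: d = -39.754 mm → contributes +6 005 595 mm⁴
Total I = 8 495 898 mm⁴.
Radius of gyration: k = √(I/A) = √(8 495 898 / 5 200) = 40.421 mm.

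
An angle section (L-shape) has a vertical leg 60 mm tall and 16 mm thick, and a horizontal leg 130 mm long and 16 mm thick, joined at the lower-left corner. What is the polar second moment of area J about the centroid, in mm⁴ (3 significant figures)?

Decompose the section into non-overlapping parts with the origin at the bottom-left of its bounding rectangle.
Vertical leg: 16 × 60, A = 960 mm², y = 30 mm, Ī = 288 000 mm⁴.
Horizontal leg (remainder): 114 × 16, A = 1 824 mm², y = 8 mm, Ī = 38 912 mm⁴.
Centroid: ȳ = ΣA·y / ΣA = 15.586 mm.
Transfer each piece to the centroidal x-axis using Ī + A·d² with d = y − 15.586:
  vertical leg: d = 14.414 mm → contributes +487 447 mm⁴
  horizontal leg (remainder): d = -7.5862 mm → contributes +143 884 mm⁴
Total I = 631 331 mm⁴.
For the y-axis: x̄ = 50.586 mm.
Repeating about the centroidal y-axis gives I_y = 4 653 251 mm⁴.
Polar second moment: J = I_x + I_y = 5 284 583 mm⁴.

J ≈ 5.28 × 10⁶ mm⁴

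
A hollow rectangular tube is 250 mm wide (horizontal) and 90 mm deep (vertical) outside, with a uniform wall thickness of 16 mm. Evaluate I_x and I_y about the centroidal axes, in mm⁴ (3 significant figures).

I_x ≈ 1.16 × 10⁷ mm⁴, I_y ≈ 6.71 × 10⁷ mm⁴

Decompose the section into non-overlapping parts with the origin at the bottom-left of its bounding rectangle.
Outer rectangle: 250 × 90, A = 22 500 mm², y = 45 mm, Ī = 15 187 500 mm⁴.
Inner void (subtracted): 218 × 58, A = 12 644 mm², y = 45 mm, Ī = 3 544 535 mm⁴.
By symmetry the centroid is at mid-height, ȳ = 45 mm.
All pieces are centred on the centroidal x-axis, so I = ΣĪ (holes subtracted) = 11 642 965 mm⁴.
Repeating about the centroidal y-axis gives I_y = 67 113 045 mm⁴.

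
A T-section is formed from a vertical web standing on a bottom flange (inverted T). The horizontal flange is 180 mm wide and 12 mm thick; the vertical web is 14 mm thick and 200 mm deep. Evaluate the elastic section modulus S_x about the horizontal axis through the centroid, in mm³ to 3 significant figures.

S_x ≈ 1.58 × 10⁵ mm³

Split into non-overlapping primitives; take the origin at the lower-left of the bounding box.
Flange: 180 × 12, A = 2 160 mm², y = 6 mm, Ī = 25 920 mm⁴.
Web: 14 × 200, A = 2 800 mm², y = 112 mm, Ī = 9 333 333 mm⁴.
Centroid: ȳ = ΣA·y / ΣA = 65.839 mm.
Transfer each piece to the horizontal axis through the centroid using Ī + A·d² with d = y − 65.839:
  flange: d = -59.839 mm → contributes +7 760 170 mm⁴
  web: d = 46.161 mm → contributes +15 299 755 mm⁴
Total I = 23 059 924 mm⁴.
Extreme fibre distance c = 146.16 mm; S = I/c = 157 770 mm³.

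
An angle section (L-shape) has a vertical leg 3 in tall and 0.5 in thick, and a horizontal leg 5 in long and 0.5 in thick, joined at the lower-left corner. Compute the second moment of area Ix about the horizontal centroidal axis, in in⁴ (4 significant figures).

Ix ≈ 2.578 in⁴

Treat the section as a set of non-overlapping primitives; coordinates are from the bounding-box lower-left.
Vertical leg: 0.5 × 3, A = 1.5 in², y = 1.5 in, Ī = 1.125 in⁴.
Horizontal leg (remainder): 4.5 × 0.5, A = 2.25 in², y = 0.25 in, Ī = 0.046875 in⁴.
Centroid: ȳ = ΣA·y / ΣA = 0.75 in.
Transfer each piece to the horizontal centroidal axis using Ī + A·d² with d = y − 0.75:
  vertical leg: d = 0.75 in → contributes +1.96875 in⁴
  horizontal leg (remainder): d = -0.5 in → contributes +0.609375 in⁴
Total I = 2.57813 in⁴.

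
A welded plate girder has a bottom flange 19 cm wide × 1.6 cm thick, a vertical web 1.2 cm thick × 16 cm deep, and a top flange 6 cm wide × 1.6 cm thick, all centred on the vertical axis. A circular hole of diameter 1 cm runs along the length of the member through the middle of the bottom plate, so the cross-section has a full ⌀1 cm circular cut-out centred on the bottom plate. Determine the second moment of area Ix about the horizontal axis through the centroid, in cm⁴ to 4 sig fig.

Ix ≈ 2924 cm⁴

Decompose the section into non-overlapping parts with the origin at the bottom-left of its bounding rectangle.
Bottom plate: 19 × 1.6, A = 30.4 cm², y = 0.8 cm, Ī = 6.48533 cm⁴.
Web plate: 1.2 × 16, A = 19.2 cm², y = 9.6 cm, Ī = 409.6 cm⁴.
Top plate: 6 × 1.6, A = 9.6 cm², y = 18.4 cm, Ī = 2.048 cm⁴.
Hole (subtracted): ⌀1, A = 0.785398 cm², y = 0.8 cm, Ī = 0.0490874 cm⁴.
Centroid: ȳ = ΣA·y / ΣA = 6.58485 cm.
Transfer each piece to the horizontal axis through the centroid using Ī + A·d² with d = y − 6.58485:
  bottom plate: d = -5.78485 cm → contributes +1023.81 cm⁴
  web plate: d = 3.01515 cm → contributes +584.149 cm⁴
  top plate: d = 11.8151 cm → contributes +1342.19 cm⁴
  hole: d = -5.78485 cm → contributes −26.3321 cm⁴
Total I = 2923.81 cm⁴.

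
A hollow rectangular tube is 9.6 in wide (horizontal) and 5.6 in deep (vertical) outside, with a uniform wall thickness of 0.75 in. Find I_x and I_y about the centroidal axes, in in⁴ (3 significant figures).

Split into non-overlapping primitives; take the origin at the lower-left of the bounding box.
Outer rectangle: 9.6 × 5.6, A = 53.76 in², y = 2.8 in, Ī = 140.49 in⁴.
Inner void (subtracted): 8.1 × 4.1, A = 33.21 in², y = 2.8 in, Ī = 46.522 in⁴.
By symmetry the centroid is at mid-height, ȳ = 2.8 in.
All pieces are centred on the centroidal x-axis, so I = ΣĪ (holes subtracted) = 93.971 in⁴.
Repeating about the centroidal y-axis gives I_y = 231.3 in⁴.

I_x ≈ 94.0 in⁴, I_y ≈ 231 in⁴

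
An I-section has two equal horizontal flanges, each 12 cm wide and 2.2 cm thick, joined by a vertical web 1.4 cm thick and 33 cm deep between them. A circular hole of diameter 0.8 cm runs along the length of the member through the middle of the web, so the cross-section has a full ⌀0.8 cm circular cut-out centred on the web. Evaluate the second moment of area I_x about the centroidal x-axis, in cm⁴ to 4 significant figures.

Treat the section as a set of non-overlapping primitives; coordinates are from the bounding-box lower-left.
Bottom flange: 12 × 2.2, A = 26.4 cm², y = 1.1 cm, Ī = 10.648 cm⁴.
Web: 1.4 × 33, A = 46.2 cm², y = 18.7 cm, Ī = 4192.65 cm⁴.
Top flange: 12 × 2.2, A = 26.4 cm², y = 36.3 cm, Ī = 10.648 cm⁴.
Hole (subtracted): ⌀0.8, A = 0.502655 cm², y = 18.7 cm, Ī = 0.0201062 cm⁴.
By symmetry the centroid is at mid-height, ȳ = 18.7 cm.
Transfer each piece to the centroidal x-axis using Ī + A·d² with d = y − 18.7:
  bottom flange: d = -17.6 cm → contributes +8188.31 cm⁴
  web: d = 0 cm → contributes +4192.65 cm⁴
  top flange: d = 17.6 cm → contributes +8188.31 cm⁴
  hole: d = 0 cm → contributes −0.0201062 cm⁴
Total I = 20569.3 cm⁴.

I_x ≈ 2.057 × 10⁴ cm⁴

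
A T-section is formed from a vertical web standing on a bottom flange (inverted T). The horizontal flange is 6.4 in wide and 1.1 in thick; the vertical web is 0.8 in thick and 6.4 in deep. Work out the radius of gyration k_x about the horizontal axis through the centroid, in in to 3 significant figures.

k_x ≈ 2.22 in

Decompose the section into non-overlapping parts with the origin at the bottom-left of its bounding rectangle.
Flange: 6.4 × 1.1, A = 7.04 in², y = 0.55 in, Ī = 0.70987 in⁴.
Web: 0.8 × 6.4, A = 5.12 in², y = 4.3 in, Ī = 17.476 in⁴.
Centroid: ȳ = ΣA·y / ΣA = 2.1289 in.
Transfer each piece to the horizontal axis through the centroid using Ī + A·d² with d = y − 2.1289:
  flange: d = -1.5789 in → contributes +18.261 in⁴
  web: d = 2.1711 in → contributes +41.609 in⁴
Total I = 59.87 in⁴.
Radius of gyration: k = √(I/A) = √(59.87 / 12.16) = 2.2189 in.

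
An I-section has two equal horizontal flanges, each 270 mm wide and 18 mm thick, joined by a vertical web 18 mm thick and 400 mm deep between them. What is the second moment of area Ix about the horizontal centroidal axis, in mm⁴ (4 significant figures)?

Break the section into simple shapes (no overlaps), measuring from the bottom-left corner of the bounding box.
Bottom flange: 270 × 18, A = 4 860 mm², y = 9 mm, Ī = 131 220 mm⁴.
Web: 18 × 400, A = 7 200 mm², y = 218 mm, Ī = 96 000 000 mm⁴.
Top flange: 270 × 18, A = 4 860 mm², y = 427 mm, Ī = 131 220 mm⁴.
By symmetry the centroid is at mid-height, ȳ = 218 mm.
Transfer each piece to the horizontal centroidal axis using Ī + A·d² with d = y − 218:
  bottom flange: d = -209 mm → contributes +212 420 880 mm⁴
  web: d = 0 mm → contributes +96 000 000 mm⁴
  top flange: d = 209 mm → contributes +212 420 880 mm⁴
Total I = 520 841 760 mm⁴.

Ix ≈ 5.208 × 10⁸ mm⁴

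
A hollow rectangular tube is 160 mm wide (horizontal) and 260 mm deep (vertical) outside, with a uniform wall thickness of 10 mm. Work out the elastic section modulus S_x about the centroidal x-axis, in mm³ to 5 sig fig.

S_x ≈ 5.6205 × 10⁵ mm³

Decompose the section into non-overlapping parts with the origin at the bottom-left of its bounding rectangle.
Outer rectangle: 160 × 260, A = 41 600 mm², y = 130 mm, Ī = 234 346 667 mm⁴.
Inner void (subtracted): 140 × 240, A = 33 600 mm², y = 130 mm, Ī = 161 280 000 mm⁴.
By symmetry the centroid is at mid-height, ȳ = 130 mm.
All pieces are centred on the centroidal x-axis, so I = ΣĪ (holes subtracted) = 73 066 667 mm⁴.
Extreme fibre distance c = 130 mm; S = I/c = 562051.3 mm³.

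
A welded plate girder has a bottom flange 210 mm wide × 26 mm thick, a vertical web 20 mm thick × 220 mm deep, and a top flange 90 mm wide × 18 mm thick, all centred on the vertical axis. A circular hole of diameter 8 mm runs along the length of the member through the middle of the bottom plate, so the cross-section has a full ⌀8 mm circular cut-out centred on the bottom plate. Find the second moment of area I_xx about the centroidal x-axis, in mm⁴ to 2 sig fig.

Treat the section as a set of non-overlapping primitives; coordinates are from the bounding-box lower-left.
Bottom plate: 210 × 26, A = 5 460 mm², y = 13 mm, Ī = 307 580 mm⁴.
Web plate: 20 × 220, A = 4 400 mm², y = 136 mm, Ī = 17 746 667 mm⁴.
Top plate: 90 × 18, A = 1 620 mm², y = 255 mm, Ī = 43 740 mm⁴.
Hole (subtracted): ⌀8, A = 50.27 mm², y = 13 mm, Ī = 201.1 mm⁴.
Centroid: ȳ = ΣA·y / ΣA = 94.65 mm.
Transfer each piece to the centroidal x-axis using Ī + A·d² with d = y − 94.65:
  bottom plate: d = -81.65 mm → contributes +36 708 055 mm⁴
  web plate: d = 41.35 mm → contributes +25 269 816 mm⁴
  top plate: d = 160.3 mm → contributes +41 697 280 mm⁴
  hole: d = -81.65 mm → contributes −335 309 mm⁴
Total I = 103 339 842 mm⁴.

I_xx ≈ 1.0 × 10⁸ mm⁴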